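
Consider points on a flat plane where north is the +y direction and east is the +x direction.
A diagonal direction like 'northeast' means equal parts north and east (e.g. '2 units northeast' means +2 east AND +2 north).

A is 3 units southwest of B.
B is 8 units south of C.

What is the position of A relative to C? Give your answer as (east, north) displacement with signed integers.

Place C at the origin (east=0, north=0).
  B is 8 units south of C: delta (east=+0, north=-8); B at (east=0, north=-8).
  A is 3 units southwest of B: delta (east=-3, north=-3); A at (east=-3, north=-11).
Therefore A relative to C: (east=-3, north=-11).

Answer: A is at (east=-3, north=-11) relative to C.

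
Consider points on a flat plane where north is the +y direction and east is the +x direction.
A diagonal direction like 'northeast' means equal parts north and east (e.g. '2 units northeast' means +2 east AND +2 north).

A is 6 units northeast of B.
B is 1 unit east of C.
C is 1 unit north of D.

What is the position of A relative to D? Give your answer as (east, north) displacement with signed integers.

Place D at the origin (east=0, north=0).
  C is 1 unit north of D: delta (east=+0, north=+1); C at (east=0, north=1).
  B is 1 unit east of C: delta (east=+1, north=+0); B at (east=1, north=1).
  A is 6 units northeast of B: delta (east=+6, north=+6); A at (east=7, north=7).
Therefore A relative to D: (east=7, north=7).

Answer: A is at (east=7, north=7) relative to D.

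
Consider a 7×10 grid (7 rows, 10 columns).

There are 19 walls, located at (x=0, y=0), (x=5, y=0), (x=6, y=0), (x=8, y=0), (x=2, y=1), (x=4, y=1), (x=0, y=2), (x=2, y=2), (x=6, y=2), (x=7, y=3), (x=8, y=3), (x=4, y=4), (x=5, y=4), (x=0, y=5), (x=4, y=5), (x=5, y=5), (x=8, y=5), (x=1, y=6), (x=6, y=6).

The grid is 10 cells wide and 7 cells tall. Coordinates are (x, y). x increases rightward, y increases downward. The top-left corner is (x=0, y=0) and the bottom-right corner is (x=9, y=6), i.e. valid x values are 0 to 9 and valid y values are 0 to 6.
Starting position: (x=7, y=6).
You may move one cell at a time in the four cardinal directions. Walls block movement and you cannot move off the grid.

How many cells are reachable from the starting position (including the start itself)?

Answer: Reachable cells: 50

Derivation:
BFS flood-fill from (x=7, y=6):
  Distance 0: (x=7, y=6)
  Distance 1: (x=7, y=5), (x=8, y=6)
  Distance 2: (x=7, y=4), (x=6, y=5), (x=9, y=6)
  Distance 3: (x=6, y=4), (x=8, y=4), (x=9, y=5)
  Distance 4: (x=6, y=3), (x=9, y=4)
  Distance 5: (x=5, y=3), (x=9, y=3)
  Distance 6: (x=5, y=2), (x=9, y=2), (x=4, y=3)
  Distance 7: (x=5, y=1), (x=9, y=1), (x=4, y=2), (x=8, y=2), (x=3, y=3)
  Distance 8: (x=9, y=0), (x=6, y=1), (x=8, y=1), (x=3, y=2), (x=7, y=2), (x=2, y=3), (x=3, y=4)
  Distance 9: (x=3, y=1), (x=7, y=1), (x=1, y=3), (x=2, y=4), (x=3, y=5)
  Distance 10: (x=3, y=0), (x=7, y=0), (x=1, y=2), (x=0, y=3), (x=1, y=4), (x=2, y=5), (x=3, y=6)
  Distance 11: (x=2, y=0), (x=4, y=0), (x=1, y=1), (x=0, y=4), (x=1, y=5), (x=2, y=6), (x=4, y=6)
  Distance 12: (x=1, y=0), (x=0, y=1), (x=5, y=6)
Total reachable: 50 (grid has 51 open cells total)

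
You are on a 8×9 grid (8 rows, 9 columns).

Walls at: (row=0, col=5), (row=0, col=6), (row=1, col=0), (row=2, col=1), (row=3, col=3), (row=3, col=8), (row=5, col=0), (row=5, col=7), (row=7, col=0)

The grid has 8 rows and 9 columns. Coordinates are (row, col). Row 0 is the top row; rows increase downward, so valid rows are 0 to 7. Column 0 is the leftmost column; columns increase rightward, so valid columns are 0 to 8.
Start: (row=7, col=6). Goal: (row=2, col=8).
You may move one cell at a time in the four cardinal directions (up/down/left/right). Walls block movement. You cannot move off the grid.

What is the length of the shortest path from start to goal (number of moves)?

Answer: Shortest path length: 7

Derivation:
BFS from (row=7, col=6) until reaching (row=2, col=8):
  Distance 0: (row=7, col=6)
  Distance 1: (row=6, col=6), (row=7, col=5), (row=7, col=7)
  Distance 2: (row=5, col=6), (row=6, col=5), (row=6, col=7), (row=7, col=4), (row=7, col=8)
  Distance 3: (row=4, col=6), (row=5, col=5), (row=6, col=4), (row=6, col=8), (row=7, col=3)
  Distance 4: (row=3, col=6), (row=4, col=5), (row=4, col=7), (row=5, col=4), (row=5, col=8), (row=6, col=3), (row=7, col=2)
  Distance 5: (row=2, col=6), (row=3, col=5), (row=3, col=7), (row=4, col=4), (row=4, col=8), (row=5, col=3), (row=6, col=2), (row=7, col=1)
  Distance 6: (row=1, col=6), (row=2, col=5), (row=2, col=7), (row=3, col=4), (row=4, col=3), (row=5, col=2), (row=6, col=1)
  Distance 7: (row=1, col=5), (row=1, col=7), (row=2, col=4), (row=2, col=8), (row=4, col=2), (row=5, col=1), (row=6, col=0)  <- goal reached here
One shortest path (7 moves): (row=7, col=6) -> (row=6, col=6) -> (row=5, col=6) -> (row=4, col=6) -> (row=4, col=7) -> (row=3, col=7) -> (row=2, col=7) -> (row=2, col=8)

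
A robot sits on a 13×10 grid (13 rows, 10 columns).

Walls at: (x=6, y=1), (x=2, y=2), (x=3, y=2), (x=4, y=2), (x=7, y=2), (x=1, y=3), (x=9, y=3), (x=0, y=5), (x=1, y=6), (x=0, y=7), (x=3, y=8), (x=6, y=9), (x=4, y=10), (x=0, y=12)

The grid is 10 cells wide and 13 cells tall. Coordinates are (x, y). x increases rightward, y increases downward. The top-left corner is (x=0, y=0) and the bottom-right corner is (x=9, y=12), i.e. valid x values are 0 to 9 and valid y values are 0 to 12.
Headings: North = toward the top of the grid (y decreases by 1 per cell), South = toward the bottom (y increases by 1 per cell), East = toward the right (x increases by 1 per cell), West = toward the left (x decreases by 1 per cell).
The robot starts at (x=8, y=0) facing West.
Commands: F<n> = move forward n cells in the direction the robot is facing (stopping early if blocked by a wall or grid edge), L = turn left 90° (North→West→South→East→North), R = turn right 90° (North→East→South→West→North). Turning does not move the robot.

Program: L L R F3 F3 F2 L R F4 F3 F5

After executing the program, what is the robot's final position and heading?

Start: (x=8, y=0), facing West
  L: turn left, now facing South
  L: turn left, now facing East
  R: turn right, now facing South
  F3: move forward 3, now at (x=8, y=3)
  F3: move forward 3, now at (x=8, y=6)
  F2: move forward 2, now at (x=8, y=8)
  L: turn left, now facing East
  R: turn right, now facing South
  F4: move forward 4, now at (x=8, y=12)
  F3: move forward 0/3 (blocked), now at (x=8, y=12)
  F5: move forward 0/5 (blocked), now at (x=8, y=12)
Final: (x=8, y=12), facing South

Answer: Final position: (x=8, y=12), facing South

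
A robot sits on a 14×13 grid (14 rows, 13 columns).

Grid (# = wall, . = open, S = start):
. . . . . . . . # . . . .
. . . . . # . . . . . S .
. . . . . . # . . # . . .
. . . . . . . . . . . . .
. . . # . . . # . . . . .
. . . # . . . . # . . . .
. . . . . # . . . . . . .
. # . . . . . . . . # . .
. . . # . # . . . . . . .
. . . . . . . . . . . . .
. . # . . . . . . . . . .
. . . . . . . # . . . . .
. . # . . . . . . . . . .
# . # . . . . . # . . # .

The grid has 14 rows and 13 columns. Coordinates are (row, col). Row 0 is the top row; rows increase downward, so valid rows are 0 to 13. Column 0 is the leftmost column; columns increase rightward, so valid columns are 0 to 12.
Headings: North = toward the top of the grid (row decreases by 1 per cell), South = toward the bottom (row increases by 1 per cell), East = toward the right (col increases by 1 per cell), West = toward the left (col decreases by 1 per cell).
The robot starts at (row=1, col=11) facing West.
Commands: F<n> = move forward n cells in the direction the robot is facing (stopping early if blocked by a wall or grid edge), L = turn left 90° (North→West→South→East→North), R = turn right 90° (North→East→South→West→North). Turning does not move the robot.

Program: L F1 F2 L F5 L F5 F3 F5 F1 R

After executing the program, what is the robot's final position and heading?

Start: (row=1, col=11), facing West
  L: turn left, now facing South
  F1: move forward 1, now at (row=2, col=11)
  F2: move forward 2, now at (row=4, col=11)
  L: turn left, now facing East
  F5: move forward 1/5 (blocked), now at (row=4, col=12)
  L: turn left, now facing North
  F5: move forward 4/5 (blocked), now at (row=0, col=12)
  F3: move forward 0/3 (blocked), now at (row=0, col=12)
  F5: move forward 0/5 (blocked), now at (row=0, col=12)
  F1: move forward 0/1 (blocked), now at (row=0, col=12)
  R: turn right, now facing East
Final: (row=0, col=12), facing East

Answer: Final position: (row=0, col=12), facing East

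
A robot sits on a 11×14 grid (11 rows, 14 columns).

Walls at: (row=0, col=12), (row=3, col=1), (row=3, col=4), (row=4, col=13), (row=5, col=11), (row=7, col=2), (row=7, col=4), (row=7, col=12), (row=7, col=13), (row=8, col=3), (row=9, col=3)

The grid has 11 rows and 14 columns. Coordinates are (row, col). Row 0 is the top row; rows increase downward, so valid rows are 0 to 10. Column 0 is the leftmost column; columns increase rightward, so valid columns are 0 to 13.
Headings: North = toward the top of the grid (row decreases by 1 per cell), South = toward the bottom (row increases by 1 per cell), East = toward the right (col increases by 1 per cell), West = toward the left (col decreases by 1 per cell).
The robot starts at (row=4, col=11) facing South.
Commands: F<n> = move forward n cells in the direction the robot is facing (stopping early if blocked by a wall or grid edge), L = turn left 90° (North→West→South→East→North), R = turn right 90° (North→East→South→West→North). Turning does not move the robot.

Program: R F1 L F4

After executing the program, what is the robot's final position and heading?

Start: (row=4, col=11), facing South
  R: turn right, now facing West
  F1: move forward 1, now at (row=4, col=10)
  L: turn left, now facing South
  F4: move forward 4, now at (row=8, col=10)
Final: (row=8, col=10), facing South

Answer: Final position: (row=8, col=10), facing South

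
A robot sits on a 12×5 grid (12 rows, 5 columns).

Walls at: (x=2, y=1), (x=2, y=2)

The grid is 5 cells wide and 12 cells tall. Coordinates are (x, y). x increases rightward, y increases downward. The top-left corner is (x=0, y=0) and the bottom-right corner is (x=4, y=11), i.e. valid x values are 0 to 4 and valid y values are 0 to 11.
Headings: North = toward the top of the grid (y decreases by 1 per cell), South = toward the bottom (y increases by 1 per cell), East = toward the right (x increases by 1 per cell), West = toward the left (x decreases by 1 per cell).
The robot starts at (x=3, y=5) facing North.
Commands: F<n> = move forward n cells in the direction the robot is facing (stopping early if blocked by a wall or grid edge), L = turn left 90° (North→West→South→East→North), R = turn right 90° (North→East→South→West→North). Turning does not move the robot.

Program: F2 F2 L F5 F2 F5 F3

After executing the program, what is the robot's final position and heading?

Start: (x=3, y=5), facing North
  F2: move forward 2, now at (x=3, y=3)
  F2: move forward 2, now at (x=3, y=1)
  L: turn left, now facing West
  F5: move forward 0/5 (blocked), now at (x=3, y=1)
  F2: move forward 0/2 (blocked), now at (x=3, y=1)
  F5: move forward 0/5 (blocked), now at (x=3, y=1)
  F3: move forward 0/3 (blocked), now at (x=3, y=1)
Final: (x=3, y=1), facing West

Answer: Final position: (x=3, y=1), facing West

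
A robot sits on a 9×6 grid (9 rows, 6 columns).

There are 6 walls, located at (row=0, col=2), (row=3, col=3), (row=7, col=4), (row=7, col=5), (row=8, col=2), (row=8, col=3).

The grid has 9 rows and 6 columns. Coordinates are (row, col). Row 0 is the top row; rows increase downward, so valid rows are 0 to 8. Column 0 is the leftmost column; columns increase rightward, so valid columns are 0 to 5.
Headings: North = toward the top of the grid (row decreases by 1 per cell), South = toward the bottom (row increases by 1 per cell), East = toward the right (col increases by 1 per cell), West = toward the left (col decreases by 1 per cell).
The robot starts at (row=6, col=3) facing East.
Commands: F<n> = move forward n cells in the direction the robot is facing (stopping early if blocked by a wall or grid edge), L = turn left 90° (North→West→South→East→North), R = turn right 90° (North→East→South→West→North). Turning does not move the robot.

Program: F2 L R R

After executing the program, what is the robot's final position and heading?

Start: (row=6, col=3), facing East
  F2: move forward 2, now at (row=6, col=5)
  L: turn left, now facing North
  R: turn right, now facing East
  R: turn right, now facing South
Final: (row=6, col=5), facing South

Answer: Final position: (row=6, col=5), facing South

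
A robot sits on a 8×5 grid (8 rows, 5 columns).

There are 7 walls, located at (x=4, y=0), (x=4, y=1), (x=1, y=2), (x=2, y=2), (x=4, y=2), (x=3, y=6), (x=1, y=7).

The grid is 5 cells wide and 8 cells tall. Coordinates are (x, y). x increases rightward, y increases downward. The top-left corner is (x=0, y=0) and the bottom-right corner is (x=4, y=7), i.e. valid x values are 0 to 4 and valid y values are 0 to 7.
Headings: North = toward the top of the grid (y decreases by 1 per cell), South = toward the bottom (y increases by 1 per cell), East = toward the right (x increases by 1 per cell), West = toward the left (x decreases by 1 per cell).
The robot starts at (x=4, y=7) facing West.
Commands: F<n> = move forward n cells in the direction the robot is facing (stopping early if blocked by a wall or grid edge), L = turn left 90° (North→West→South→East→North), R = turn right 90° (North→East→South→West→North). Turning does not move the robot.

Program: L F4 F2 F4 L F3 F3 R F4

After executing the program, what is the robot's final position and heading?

Start: (x=4, y=7), facing West
  L: turn left, now facing South
  F4: move forward 0/4 (blocked), now at (x=4, y=7)
  F2: move forward 0/2 (blocked), now at (x=4, y=7)
  F4: move forward 0/4 (blocked), now at (x=4, y=7)
  L: turn left, now facing East
  F3: move forward 0/3 (blocked), now at (x=4, y=7)
  F3: move forward 0/3 (blocked), now at (x=4, y=7)
  R: turn right, now facing South
  F4: move forward 0/4 (blocked), now at (x=4, y=7)
Final: (x=4, y=7), facing South

Answer: Final position: (x=4, y=7), facing South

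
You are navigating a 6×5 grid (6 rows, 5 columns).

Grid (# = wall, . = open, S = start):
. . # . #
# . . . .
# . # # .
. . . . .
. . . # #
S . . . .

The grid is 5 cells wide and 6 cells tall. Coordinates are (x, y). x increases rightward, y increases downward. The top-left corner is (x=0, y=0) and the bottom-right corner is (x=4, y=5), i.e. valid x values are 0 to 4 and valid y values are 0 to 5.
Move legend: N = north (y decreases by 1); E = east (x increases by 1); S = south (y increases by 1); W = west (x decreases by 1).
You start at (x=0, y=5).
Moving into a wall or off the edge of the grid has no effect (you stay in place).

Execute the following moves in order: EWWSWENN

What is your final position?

Answer: Final position: (x=1, y=3)

Derivation:
Start: (x=0, y=5)
  E (east): (x=0, y=5) -> (x=1, y=5)
  W (west): (x=1, y=5) -> (x=0, y=5)
  W (west): blocked, stay at (x=0, y=5)
  S (south): blocked, stay at (x=0, y=5)
  W (west): blocked, stay at (x=0, y=5)
  E (east): (x=0, y=5) -> (x=1, y=5)
  N (north): (x=1, y=5) -> (x=1, y=4)
  N (north): (x=1, y=4) -> (x=1, y=3)
Final: (x=1, y=3)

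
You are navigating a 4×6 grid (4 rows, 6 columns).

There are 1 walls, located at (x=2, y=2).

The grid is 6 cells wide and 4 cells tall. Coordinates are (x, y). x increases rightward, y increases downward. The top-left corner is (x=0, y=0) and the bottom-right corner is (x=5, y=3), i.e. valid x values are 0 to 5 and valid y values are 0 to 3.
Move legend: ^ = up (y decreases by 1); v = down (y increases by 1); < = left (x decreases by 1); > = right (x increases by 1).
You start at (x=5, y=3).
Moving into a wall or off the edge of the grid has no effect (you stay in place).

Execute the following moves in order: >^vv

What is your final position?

Answer: Final position: (x=5, y=3)

Derivation:
Start: (x=5, y=3)
  > (right): blocked, stay at (x=5, y=3)
  ^ (up): (x=5, y=3) -> (x=5, y=2)
  v (down): (x=5, y=2) -> (x=5, y=3)
  v (down): blocked, stay at (x=5, y=3)
Final: (x=5, y=3)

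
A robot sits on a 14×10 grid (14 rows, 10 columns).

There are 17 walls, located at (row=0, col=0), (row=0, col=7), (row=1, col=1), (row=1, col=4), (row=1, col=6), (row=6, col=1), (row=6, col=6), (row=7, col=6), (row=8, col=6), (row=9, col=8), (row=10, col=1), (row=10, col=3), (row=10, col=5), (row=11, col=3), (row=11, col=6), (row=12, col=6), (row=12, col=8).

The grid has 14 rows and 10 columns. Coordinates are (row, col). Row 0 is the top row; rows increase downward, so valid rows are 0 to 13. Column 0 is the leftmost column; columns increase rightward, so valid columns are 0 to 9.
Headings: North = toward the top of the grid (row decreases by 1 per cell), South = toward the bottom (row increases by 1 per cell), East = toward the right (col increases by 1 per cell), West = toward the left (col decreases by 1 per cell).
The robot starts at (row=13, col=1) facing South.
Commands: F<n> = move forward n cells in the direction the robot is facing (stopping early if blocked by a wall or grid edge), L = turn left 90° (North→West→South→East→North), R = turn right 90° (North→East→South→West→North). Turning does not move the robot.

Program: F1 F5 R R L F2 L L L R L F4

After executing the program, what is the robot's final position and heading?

Start: (row=13, col=1), facing South
  F1: move forward 0/1 (blocked), now at (row=13, col=1)
  F5: move forward 0/5 (blocked), now at (row=13, col=1)
  R: turn right, now facing West
  R: turn right, now facing North
  L: turn left, now facing West
  F2: move forward 1/2 (blocked), now at (row=13, col=0)
  L: turn left, now facing South
  L: turn left, now facing East
  L: turn left, now facing North
  R: turn right, now facing East
  L: turn left, now facing North
  F4: move forward 4, now at (row=9, col=0)
Final: (row=9, col=0), facing North

Answer: Final position: (row=9, col=0), facing North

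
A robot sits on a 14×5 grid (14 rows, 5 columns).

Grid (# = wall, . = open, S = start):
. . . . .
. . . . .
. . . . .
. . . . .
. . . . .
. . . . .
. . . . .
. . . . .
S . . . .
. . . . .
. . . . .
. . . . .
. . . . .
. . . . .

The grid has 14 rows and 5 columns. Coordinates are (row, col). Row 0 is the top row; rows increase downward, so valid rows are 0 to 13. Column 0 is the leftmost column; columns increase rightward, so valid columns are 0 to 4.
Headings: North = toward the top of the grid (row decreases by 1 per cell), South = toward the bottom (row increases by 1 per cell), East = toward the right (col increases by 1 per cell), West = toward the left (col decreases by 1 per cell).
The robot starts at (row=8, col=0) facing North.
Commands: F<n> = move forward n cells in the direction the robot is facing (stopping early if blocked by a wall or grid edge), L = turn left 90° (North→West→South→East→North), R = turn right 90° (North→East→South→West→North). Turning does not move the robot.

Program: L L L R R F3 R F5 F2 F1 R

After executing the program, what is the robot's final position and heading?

Answer: Final position: (row=0, col=0), facing East

Derivation:
Start: (row=8, col=0), facing North
  L: turn left, now facing West
  L: turn left, now facing South
  L: turn left, now facing East
  R: turn right, now facing South
  R: turn right, now facing West
  F3: move forward 0/3 (blocked), now at (row=8, col=0)
  R: turn right, now facing North
  F5: move forward 5, now at (row=3, col=0)
  F2: move forward 2, now at (row=1, col=0)
  F1: move forward 1, now at (row=0, col=0)
  R: turn right, now facing East
Final: (row=0, col=0), facing East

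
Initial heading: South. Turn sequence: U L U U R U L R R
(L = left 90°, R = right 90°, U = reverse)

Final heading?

Start: South
  U (U-turn (180°)) -> North
  L (left (90° counter-clockwise)) -> West
  U (U-turn (180°)) -> East
  U (U-turn (180°)) -> West
  R (right (90° clockwise)) -> North
  U (U-turn (180°)) -> South
  L (left (90° counter-clockwise)) -> East
  R (right (90° clockwise)) -> South
  R (right (90° clockwise)) -> West
Final: West

Answer: Final heading: West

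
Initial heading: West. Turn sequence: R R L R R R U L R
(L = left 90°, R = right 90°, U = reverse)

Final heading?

Start: West
  R (right (90° clockwise)) -> North
  R (right (90° clockwise)) -> East
  L (left (90° counter-clockwise)) -> North
  R (right (90° clockwise)) -> East
  R (right (90° clockwise)) -> South
  R (right (90° clockwise)) -> West
  U (U-turn (180°)) -> East
  L (left (90° counter-clockwise)) -> North
  R (right (90° clockwise)) -> East
Final: East

Answer: Final heading: East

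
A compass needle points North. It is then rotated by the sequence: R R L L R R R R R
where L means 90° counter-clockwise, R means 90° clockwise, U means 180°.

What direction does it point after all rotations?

Start: North
  R (right (90° clockwise)) -> East
  R (right (90° clockwise)) -> South
  L (left (90° counter-clockwise)) -> East
  L (left (90° counter-clockwise)) -> North
  R (right (90° clockwise)) -> East
  R (right (90° clockwise)) -> South
  R (right (90° clockwise)) -> West
  R (right (90° clockwise)) -> North
  R (right (90° clockwise)) -> East
Final: East

Answer: Final heading: East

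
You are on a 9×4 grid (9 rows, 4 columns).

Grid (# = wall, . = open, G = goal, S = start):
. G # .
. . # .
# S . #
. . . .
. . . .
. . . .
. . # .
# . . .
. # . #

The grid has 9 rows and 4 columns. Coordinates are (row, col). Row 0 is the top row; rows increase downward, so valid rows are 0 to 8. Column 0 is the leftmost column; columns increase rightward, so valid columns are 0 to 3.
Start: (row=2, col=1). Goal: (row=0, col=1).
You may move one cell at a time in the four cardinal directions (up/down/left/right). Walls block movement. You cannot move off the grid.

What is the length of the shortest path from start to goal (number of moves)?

Answer: Shortest path length: 2

Derivation:
BFS from (row=2, col=1) until reaching (row=0, col=1):
  Distance 0: (row=2, col=1)
  Distance 1: (row=1, col=1), (row=2, col=2), (row=3, col=1)
  Distance 2: (row=0, col=1), (row=1, col=0), (row=3, col=0), (row=3, col=2), (row=4, col=1)  <- goal reached here
One shortest path (2 moves): (row=2, col=1) -> (row=1, col=1) -> (row=0, col=1)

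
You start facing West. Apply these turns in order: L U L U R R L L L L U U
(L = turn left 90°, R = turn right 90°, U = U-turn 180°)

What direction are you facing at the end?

Start: West
  L (left (90° counter-clockwise)) -> South
  U (U-turn (180°)) -> North
  L (left (90° counter-clockwise)) -> West
  U (U-turn (180°)) -> East
  R (right (90° clockwise)) -> South
  R (right (90° clockwise)) -> West
  L (left (90° counter-clockwise)) -> South
  L (left (90° counter-clockwise)) -> East
  L (left (90° counter-clockwise)) -> North
  L (left (90° counter-clockwise)) -> West
  U (U-turn (180°)) -> East
  U (U-turn (180°)) -> West
Final: West

Answer: Final heading: West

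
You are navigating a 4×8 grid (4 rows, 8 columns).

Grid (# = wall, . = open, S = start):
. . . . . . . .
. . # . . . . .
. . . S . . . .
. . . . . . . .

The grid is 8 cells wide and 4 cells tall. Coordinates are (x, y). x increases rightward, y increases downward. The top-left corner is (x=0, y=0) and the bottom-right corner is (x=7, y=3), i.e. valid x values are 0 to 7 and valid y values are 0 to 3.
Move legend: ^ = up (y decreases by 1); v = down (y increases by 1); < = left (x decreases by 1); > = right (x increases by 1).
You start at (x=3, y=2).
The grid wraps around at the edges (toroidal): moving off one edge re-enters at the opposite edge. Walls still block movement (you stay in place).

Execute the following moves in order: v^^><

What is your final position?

Start: (x=3, y=2)
  v (down): (x=3, y=2) -> (x=3, y=3)
  ^ (up): (x=3, y=3) -> (x=3, y=2)
  ^ (up): (x=3, y=2) -> (x=3, y=1)
  > (right): (x=3, y=1) -> (x=4, y=1)
  < (left): (x=4, y=1) -> (x=3, y=1)
Final: (x=3, y=1)

Answer: Final position: (x=3, y=1)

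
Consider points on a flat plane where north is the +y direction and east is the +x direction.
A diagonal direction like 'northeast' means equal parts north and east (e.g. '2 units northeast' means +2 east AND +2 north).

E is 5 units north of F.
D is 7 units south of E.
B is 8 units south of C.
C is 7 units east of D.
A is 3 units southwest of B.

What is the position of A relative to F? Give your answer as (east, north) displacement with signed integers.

Answer: A is at (east=4, north=-13) relative to F.

Derivation:
Place F at the origin (east=0, north=0).
  E is 5 units north of F: delta (east=+0, north=+5); E at (east=0, north=5).
  D is 7 units south of E: delta (east=+0, north=-7); D at (east=0, north=-2).
  C is 7 units east of D: delta (east=+7, north=+0); C at (east=7, north=-2).
  B is 8 units south of C: delta (east=+0, north=-8); B at (east=7, north=-10).
  A is 3 units southwest of B: delta (east=-3, north=-3); A at (east=4, north=-13).
Therefore A relative to F: (east=4, north=-13).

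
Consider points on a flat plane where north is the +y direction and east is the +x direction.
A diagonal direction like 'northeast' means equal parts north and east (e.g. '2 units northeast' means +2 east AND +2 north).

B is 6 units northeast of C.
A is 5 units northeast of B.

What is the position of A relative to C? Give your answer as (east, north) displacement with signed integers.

Answer: A is at (east=11, north=11) relative to C.

Derivation:
Place C at the origin (east=0, north=0).
  B is 6 units northeast of C: delta (east=+6, north=+6); B at (east=6, north=6).
  A is 5 units northeast of B: delta (east=+5, north=+5); A at (east=11, north=11).
Therefore A relative to C: (east=11, north=11).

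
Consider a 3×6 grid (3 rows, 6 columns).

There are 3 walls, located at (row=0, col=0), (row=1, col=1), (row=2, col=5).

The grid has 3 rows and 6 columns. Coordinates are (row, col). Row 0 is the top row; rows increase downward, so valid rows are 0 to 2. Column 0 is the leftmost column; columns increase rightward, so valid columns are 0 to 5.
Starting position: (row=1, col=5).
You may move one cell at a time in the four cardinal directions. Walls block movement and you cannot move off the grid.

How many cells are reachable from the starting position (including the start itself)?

Answer: Reachable cells: 15

Derivation:
BFS flood-fill from (row=1, col=5):
  Distance 0: (row=1, col=5)
  Distance 1: (row=0, col=5), (row=1, col=4)
  Distance 2: (row=0, col=4), (row=1, col=3), (row=2, col=4)
  Distance 3: (row=0, col=3), (row=1, col=2), (row=2, col=3)
  Distance 4: (row=0, col=2), (row=2, col=2)
  Distance 5: (row=0, col=1), (row=2, col=1)
  Distance 6: (row=2, col=0)
  Distance 7: (row=1, col=0)
Total reachable: 15 (grid has 15 open cells total)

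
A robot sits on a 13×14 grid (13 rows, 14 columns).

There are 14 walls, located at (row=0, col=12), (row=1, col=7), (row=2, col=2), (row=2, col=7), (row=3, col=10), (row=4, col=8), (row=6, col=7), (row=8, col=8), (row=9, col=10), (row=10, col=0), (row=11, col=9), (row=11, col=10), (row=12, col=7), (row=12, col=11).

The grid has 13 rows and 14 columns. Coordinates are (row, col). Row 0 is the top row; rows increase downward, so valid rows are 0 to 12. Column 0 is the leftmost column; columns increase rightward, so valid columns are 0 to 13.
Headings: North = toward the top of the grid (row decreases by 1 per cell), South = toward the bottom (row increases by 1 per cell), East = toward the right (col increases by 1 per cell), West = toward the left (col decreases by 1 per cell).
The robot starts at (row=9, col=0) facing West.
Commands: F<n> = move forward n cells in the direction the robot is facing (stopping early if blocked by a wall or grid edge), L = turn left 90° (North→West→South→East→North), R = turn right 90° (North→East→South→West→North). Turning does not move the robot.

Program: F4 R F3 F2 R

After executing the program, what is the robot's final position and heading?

Start: (row=9, col=0), facing West
  F4: move forward 0/4 (blocked), now at (row=9, col=0)
  R: turn right, now facing North
  F3: move forward 3, now at (row=6, col=0)
  F2: move forward 2, now at (row=4, col=0)
  R: turn right, now facing East
Final: (row=4, col=0), facing East

Answer: Final position: (row=4, col=0), facing East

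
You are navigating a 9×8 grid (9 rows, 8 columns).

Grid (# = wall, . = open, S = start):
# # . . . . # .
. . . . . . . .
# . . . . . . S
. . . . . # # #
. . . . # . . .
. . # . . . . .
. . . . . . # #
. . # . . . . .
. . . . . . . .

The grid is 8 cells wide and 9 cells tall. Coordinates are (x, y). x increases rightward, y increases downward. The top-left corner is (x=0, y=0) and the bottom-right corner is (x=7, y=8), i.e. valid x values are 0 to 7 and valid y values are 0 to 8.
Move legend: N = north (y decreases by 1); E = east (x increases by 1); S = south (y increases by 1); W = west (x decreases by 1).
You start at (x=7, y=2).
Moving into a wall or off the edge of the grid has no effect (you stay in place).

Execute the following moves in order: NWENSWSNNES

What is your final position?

Start: (x=7, y=2)
  N (north): (x=7, y=2) -> (x=7, y=1)
  W (west): (x=7, y=1) -> (x=6, y=1)
  E (east): (x=6, y=1) -> (x=7, y=1)
  N (north): (x=7, y=1) -> (x=7, y=0)
  S (south): (x=7, y=0) -> (x=7, y=1)
  W (west): (x=7, y=1) -> (x=6, y=1)
  S (south): (x=6, y=1) -> (x=6, y=2)
  N (north): (x=6, y=2) -> (x=6, y=1)
  N (north): blocked, stay at (x=6, y=1)
  E (east): (x=6, y=1) -> (x=7, y=1)
  S (south): (x=7, y=1) -> (x=7, y=2)
Final: (x=7, y=2)

Answer: Final position: (x=7, y=2)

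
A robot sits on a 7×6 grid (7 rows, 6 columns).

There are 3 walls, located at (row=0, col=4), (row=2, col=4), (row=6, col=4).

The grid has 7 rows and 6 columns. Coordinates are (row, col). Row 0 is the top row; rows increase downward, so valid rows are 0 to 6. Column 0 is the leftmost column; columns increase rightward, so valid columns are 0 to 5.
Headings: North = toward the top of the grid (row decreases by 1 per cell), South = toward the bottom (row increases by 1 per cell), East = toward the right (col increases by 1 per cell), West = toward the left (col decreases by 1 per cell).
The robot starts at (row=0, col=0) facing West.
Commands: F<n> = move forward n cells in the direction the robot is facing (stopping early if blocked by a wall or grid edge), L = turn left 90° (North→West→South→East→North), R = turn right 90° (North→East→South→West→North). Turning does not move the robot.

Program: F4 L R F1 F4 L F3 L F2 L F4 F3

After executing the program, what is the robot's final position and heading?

Answer: Final position: (row=0, col=2), facing North

Derivation:
Start: (row=0, col=0), facing West
  F4: move forward 0/4 (blocked), now at (row=0, col=0)
  L: turn left, now facing South
  R: turn right, now facing West
  F1: move forward 0/1 (blocked), now at (row=0, col=0)
  F4: move forward 0/4 (blocked), now at (row=0, col=0)
  L: turn left, now facing South
  F3: move forward 3, now at (row=3, col=0)
  L: turn left, now facing East
  F2: move forward 2, now at (row=3, col=2)
  L: turn left, now facing North
  F4: move forward 3/4 (blocked), now at (row=0, col=2)
  F3: move forward 0/3 (blocked), now at (row=0, col=2)
Final: (row=0, col=2), facing North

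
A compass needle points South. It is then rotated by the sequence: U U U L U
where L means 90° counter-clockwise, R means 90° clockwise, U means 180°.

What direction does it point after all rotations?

Start: South
  U (U-turn (180°)) -> North
  U (U-turn (180°)) -> South
  U (U-turn (180°)) -> North
  L (left (90° counter-clockwise)) -> West
  U (U-turn (180°)) -> East
Final: East

Answer: Final heading: East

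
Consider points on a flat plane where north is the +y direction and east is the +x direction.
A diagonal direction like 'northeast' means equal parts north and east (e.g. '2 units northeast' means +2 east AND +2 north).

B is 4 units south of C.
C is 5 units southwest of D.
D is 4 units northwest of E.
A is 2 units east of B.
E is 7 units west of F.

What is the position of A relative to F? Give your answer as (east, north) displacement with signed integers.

Answer: A is at (east=-14, north=-5) relative to F.

Derivation:
Place F at the origin (east=0, north=0).
  E is 7 units west of F: delta (east=-7, north=+0); E at (east=-7, north=0).
  D is 4 units northwest of E: delta (east=-4, north=+4); D at (east=-11, north=4).
  C is 5 units southwest of D: delta (east=-5, north=-5); C at (east=-16, north=-1).
  B is 4 units south of C: delta (east=+0, north=-4); B at (east=-16, north=-5).
  A is 2 units east of B: delta (east=+2, north=+0); A at (east=-14, north=-5).
Therefore A relative to F: (east=-14, north=-5).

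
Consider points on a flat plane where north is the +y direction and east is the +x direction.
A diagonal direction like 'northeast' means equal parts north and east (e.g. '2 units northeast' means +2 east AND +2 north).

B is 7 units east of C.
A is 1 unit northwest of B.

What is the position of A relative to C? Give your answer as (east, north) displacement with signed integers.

Answer: A is at (east=6, north=1) relative to C.

Derivation:
Place C at the origin (east=0, north=0).
  B is 7 units east of C: delta (east=+7, north=+0); B at (east=7, north=0).
  A is 1 unit northwest of B: delta (east=-1, north=+1); A at (east=6, north=1).
Therefore A relative to C: (east=6, north=1).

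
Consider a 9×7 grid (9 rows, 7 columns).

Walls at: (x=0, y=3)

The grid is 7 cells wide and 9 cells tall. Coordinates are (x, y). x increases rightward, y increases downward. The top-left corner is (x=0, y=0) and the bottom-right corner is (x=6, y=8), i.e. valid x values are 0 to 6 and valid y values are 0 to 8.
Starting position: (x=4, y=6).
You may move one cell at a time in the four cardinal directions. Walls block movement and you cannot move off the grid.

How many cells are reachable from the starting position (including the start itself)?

BFS flood-fill from (x=4, y=6):
  Distance 0: (x=4, y=6)
  Distance 1: (x=4, y=5), (x=3, y=6), (x=5, y=6), (x=4, y=7)
  Distance 2: (x=4, y=4), (x=3, y=5), (x=5, y=5), (x=2, y=6), (x=6, y=6), (x=3, y=7), (x=5, y=7), (x=4, y=8)
  Distance 3: (x=4, y=3), (x=3, y=4), (x=5, y=4), (x=2, y=5), (x=6, y=5), (x=1, y=6), (x=2, y=7), (x=6, y=7), (x=3, y=8), (x=5, y=8)
  Distance 4: (x=4, y=2), (x=3, y=3), (x=5, y=3), (x=2, y=4), (x=6, y=4), (x=1, y=5), (x=0, y=6), (x=1, y=7), (x=2, y=8), (x=6, y=8)
  Distance 5: (x=4, y=1), (x=3, y=2), (x=5, y=2), (x=2, y=3), (x=6, y=3), (x=1, y=4), (x=0, y=5), (x=0, y=7), (x=1, y=8)
  Distance 6: (x=4, y=0), (x=3, y=1), (x=5, y=1), (x=2, y=2), (x=6, y=2), (x=1, y=3), (x=0, y=4), (x=0, y=8)
  Distance 7: (x=3, y=0), (x=5, y=0), (x=2, y=1), (x=6, y=1), (x=1, y=2)
  Distance 8: (x=2, y=0), (x=6, y=0), (x=1, y=1), (x=0, y=2)
  Distance 9: (x=1, y=0), (x=0, y=1)
  Distance 10: (x=0, y=0)
Total reachable: 62 (grid has 62 open cells total)

Answer: Reachable cells: 62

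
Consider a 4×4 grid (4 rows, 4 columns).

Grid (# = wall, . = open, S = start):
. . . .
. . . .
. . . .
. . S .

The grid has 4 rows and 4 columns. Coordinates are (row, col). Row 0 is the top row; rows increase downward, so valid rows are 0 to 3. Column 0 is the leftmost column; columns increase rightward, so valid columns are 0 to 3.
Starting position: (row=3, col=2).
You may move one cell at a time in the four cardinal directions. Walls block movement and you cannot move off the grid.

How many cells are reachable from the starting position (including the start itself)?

Answer: Reachable cells: 16

Derivation:
BFS flood-fill from (row=3, col=2):
  Distance 0: (row=3, col=2)
  Distance 1: (row=2, col=2), (row=3, col=1), (row=3, col=3)
  Distance 2: (row=1, col=2), (row=2, col=1), (row=2, col=3), (row=3, col=0)
  Distance 3: (row=0, col=2), (row=1, col=1), (row=1, col=3), (row=2, col=0)
  Distance 4: (row=0, col=1), (row=0, col=3), (row=1, col=0)
  Distance 5: (row=0, col=0)
Total reachable: 16 (grid has 16 open cells total)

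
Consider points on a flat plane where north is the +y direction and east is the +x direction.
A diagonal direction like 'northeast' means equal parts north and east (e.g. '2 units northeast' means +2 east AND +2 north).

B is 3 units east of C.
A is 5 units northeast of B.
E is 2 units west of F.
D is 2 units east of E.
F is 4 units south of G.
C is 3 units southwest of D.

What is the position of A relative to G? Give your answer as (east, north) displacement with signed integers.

Place G at the origin (east=0, north=0).
  F is 4 units south of G: delta (east=+0, north=-4); F at (east=0, north=-4).
  E is 2 units west of F: delta (east=-2, north=+0); E at (east=-2, north=-4).
  D is 2 units east of E: delta (east=+2, north=+0); D at (east=0, north=-4).
  C is 3 units southwest of D: delta (east=-3, north=-3); C at (east=-3, north=-7).
  B is 3 units east of C: delta (east=+3, north=+0); B at (east=0, north=-7).
  A is 5 units northeast of B: delta (east=+5, north=+5); A at (east=5, north=-2).
Therefore A relative to G: (east=5, north=-2).

Answer: A is at (east=5, north=-2) relative to G.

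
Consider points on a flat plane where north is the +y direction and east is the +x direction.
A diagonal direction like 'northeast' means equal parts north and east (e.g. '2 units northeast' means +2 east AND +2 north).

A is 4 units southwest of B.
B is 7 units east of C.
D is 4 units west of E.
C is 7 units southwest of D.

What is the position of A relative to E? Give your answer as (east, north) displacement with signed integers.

Answer: A is at (east=-8, north=-11) relative to E.

Derivation:
Place E at the origin (east=0, north=0).
  D is 4 units west of E: delta (east=-4, north=+0); D at (east=-4, north=0).
  C is 7 units southwest of D: delta (east=-7, north=-7); C at (east=-11, north=-7).
  B is 7 units east of C: delta (east=+7, north=+0); B at (east=-4, north=-7).
  A is 4 units southwest of B: delta (east=-4, north=-4); A at (east=-8, north=-11).
Therefore A relative to E: (east=-8, north=-11).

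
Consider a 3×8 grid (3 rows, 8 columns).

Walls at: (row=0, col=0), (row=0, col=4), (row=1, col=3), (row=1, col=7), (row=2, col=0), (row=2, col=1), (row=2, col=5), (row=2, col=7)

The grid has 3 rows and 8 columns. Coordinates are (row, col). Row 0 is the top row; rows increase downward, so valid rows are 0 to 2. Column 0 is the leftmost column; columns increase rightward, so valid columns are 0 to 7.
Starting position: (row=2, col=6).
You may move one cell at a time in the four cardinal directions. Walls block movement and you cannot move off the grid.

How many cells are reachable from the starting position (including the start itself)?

Answer: Reachable cells: 16

Derivation:
BFS flood-fill from (row=2, col=6):
  Distance 0: (row=2, col=6)
  Distance 1: (row=1, col=6)
  Distance 2: (row=0, col=6), (row=1, col=5)
  Distance 3: (row=0, col=5), (row=0, col=7), (row=1, col=4)
  Distance 4: (row=2, col=4)
  Distance 5: (row=2, col=3)
  Distance 6: (row=2, col=2)
  Distance 7: (row=1, col=2)
  Distance 8: (row=0, col=2), (row=1, col=1)
  Distance 9: (row=0, col=1), (row=0, col=3), (row=1, col=0)
Total reachable: 16 (grid has 16 open cells total)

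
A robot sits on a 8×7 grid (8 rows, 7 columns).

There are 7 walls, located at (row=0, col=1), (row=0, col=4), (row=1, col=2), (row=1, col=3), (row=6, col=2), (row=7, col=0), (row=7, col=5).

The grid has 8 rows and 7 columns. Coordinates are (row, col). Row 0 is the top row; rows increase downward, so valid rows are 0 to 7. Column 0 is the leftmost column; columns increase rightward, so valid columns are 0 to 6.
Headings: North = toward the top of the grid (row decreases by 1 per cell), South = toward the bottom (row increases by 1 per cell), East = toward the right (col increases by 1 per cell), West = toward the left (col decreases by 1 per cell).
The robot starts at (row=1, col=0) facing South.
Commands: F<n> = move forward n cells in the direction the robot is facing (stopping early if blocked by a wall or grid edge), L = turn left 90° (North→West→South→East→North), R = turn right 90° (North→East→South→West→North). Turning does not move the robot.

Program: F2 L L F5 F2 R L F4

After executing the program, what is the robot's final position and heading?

Start: (row=1, col=0), facing South
  F2: move forward 2, now at (row=3, col=0)
  L: turn left, now facing East
  L: turn left, now facing North
  F5: move forward 3/5 (blocked), now at (row=0, col=0)
  F2: move forward 0/2 (blocked), now at (row=0, col=0)
  R: turn right, now facing East
  L: turn left, now facing North
  F4: move forward 0/4 (blocked), now at (row=0, col=0)
Final: (row=0, col=0), facing North

Answer: Final position: (row=0, col=0), facing North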